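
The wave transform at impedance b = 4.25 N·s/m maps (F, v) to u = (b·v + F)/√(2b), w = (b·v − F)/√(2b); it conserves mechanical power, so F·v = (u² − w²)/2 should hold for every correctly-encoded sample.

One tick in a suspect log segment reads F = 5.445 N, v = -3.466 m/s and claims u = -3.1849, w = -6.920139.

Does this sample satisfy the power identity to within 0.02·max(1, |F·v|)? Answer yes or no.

yes

F·v = 5.445×(-3.466) = -18.872370 W.
(u² − w²)/2 = (10.143588 − 47.888324)/2 = -18.872368 W.
|Δ| = 0.000002;  2% of max(1, |F·v|) = 0.377447.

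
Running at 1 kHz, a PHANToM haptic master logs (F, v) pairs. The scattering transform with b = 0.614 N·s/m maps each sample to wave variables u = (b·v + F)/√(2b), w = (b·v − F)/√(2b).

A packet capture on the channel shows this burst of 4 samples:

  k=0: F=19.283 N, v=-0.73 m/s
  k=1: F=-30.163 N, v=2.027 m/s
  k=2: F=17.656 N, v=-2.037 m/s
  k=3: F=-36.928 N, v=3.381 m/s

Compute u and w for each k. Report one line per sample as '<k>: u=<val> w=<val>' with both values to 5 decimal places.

k=0: b·v=0.614×(-0.73)=-0.44822; √(2b)=1.10815; u=(-0.44822+19.283)/1.10815=16.99657, w=(-0.44822−19.283)/1.10815=-17.80552
k=1: b·v=0.614×2.027=1.24458; √(2b)=1.10815; u=(1.24458+(-30.163))/1.10815=-26.09609, w=(1.24458−(-30.163))/1.10815=28.34231
k=2: b·v=0.614×(-2.037)=-1.25072; √(2b)=1.10815; u=(-1.25072+17.656)/1.10815=14.80419, w=(-1.25072−17.656)/1.10815=-17.06149
k=3: b·v=0.614×3.381=2.07593; √(2b)=1.10815; u=(2.07593+(-36.928))/1.10815=-31.45063, w=(2.07593−(-36.928))/1.10815=35.19729

0: u=16.99657 w=-17.80552
1: u=-26.09609 w=28.34231
2: u=14.80419 w=-17.06149
3: u=-31.45063 w=35.19729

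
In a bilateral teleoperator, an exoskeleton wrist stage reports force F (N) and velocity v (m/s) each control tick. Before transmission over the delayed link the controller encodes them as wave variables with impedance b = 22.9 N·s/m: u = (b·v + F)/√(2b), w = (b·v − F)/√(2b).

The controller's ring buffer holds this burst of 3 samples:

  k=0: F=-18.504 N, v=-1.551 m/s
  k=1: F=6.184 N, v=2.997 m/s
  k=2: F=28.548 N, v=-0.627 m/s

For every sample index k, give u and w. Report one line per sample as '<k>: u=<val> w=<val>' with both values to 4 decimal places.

k=0: b·v=22.9×(-1.551)=-35.5179; √(2b)=6.7676; u=(-35.5179+(-18.504))/6.7676=-7.9825, w=(-35.5179−(-18.504))/6.7676=-2.5140
k=1: b·v=22.9×2.997=68.6313; √(2b)=6.7676; u=(68.6313+6.184)/6.7676=11.0550, w=(68.6313−6.184)/6.7676=9.2274
k=2: b·v=22.9×(-0.627)=-14.3583; √(2b)=6.7676; u=(-14.3583+28.548)/6.7676=2.0967, w=(-14.3583−28.548)/6.7676=-6.3400

0: u=-7.9825 w=-2.5140
1: u=11.0550 w=9.2274
2: u=2.0967 w=-6.3400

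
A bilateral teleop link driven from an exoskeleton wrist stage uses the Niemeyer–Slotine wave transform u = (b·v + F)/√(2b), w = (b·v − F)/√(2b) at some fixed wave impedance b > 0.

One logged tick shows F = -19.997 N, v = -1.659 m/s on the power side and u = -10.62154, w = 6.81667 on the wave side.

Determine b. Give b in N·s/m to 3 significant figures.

u + w = -3.8049;  u + w = √(2b)·v, so √(2b) = -3.8049/(-1.659) = 2.2935.
b = (√(2b))²/2 = 5.2600/2 = 2.6300.
(Check via u − w = 2F/√(2b): u − w = -17.4382, 2F/√(2b) = -17.4382.)

b = 2.63 N·s/m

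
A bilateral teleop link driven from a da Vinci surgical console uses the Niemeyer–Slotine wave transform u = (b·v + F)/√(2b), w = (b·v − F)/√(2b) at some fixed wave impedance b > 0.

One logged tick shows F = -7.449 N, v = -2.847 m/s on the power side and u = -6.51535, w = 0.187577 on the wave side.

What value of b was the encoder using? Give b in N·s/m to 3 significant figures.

b = 2.47 N·s/m

u + w = -6.327773;  u + w = √(2b)·v, so √(2b) = -6.327773/(-2.847) = 2.222611.
b = (√(2b))²/2 = 4.939999/2 = 2.469999.
(Check via u − w = 2F/√(2b): u − w = -6.702927, 2F/√(2b) = -6.702928.)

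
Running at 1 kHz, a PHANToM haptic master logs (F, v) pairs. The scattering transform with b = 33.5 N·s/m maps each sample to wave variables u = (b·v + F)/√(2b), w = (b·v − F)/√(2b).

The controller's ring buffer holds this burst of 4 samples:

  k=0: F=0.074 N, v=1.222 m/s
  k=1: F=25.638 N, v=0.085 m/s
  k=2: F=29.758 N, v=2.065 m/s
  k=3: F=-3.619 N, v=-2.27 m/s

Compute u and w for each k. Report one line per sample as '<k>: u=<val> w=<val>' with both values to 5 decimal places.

0: u=5.01029 w=4.99221
1: u=3.48006 w=-2.78430
2: u=12.08690 w=4.81586
3: u=-9.73251 w=-8.84824

k=0: b·v=33.5×1.222=40.93700; √(2b)=8.18535; u=(40.93700+0.074)/8.18535=5.01029, w=(40.93700−0.074)/8.18535=4.99221
k=1: b·v=33.5×0.085=2.84750; √(2b)=8.18535; u=(2.84750+25.638)/8.18535=3.48006, w=(2.84750−25.638)/8.18535=-2.78430
k=2: b·v=33.5×2.065=69.17750; √(2b)=8.18535; u=(69.17750+29.758)/8.18535=12.08690, w=(69.17750−29.758)/8.18535=4.81586
k=3: b·v=33.5×(-2.27)=-76.04500; √(2b)=8.18535; u=(-76.04500+(-3.619))/8.18535=-9.73251, w=(-76.04500−(-3.619))/8.18535=-8.84824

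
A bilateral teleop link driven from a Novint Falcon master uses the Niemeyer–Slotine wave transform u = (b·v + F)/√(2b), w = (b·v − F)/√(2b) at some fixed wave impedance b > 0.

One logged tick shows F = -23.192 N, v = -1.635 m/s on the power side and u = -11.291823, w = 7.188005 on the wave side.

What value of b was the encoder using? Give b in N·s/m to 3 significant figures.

u + w = -4.103818;  u + w = √(2b)·v, so √(2b) = -4.103818/(-1.635) = 2.509980.
b = (√(2b))²/2 = 6.300002/2 = 3.150001.
(Check via u − w = 2F/√(2b): u − w = -18.479828, 2F/√(2b) = -18.479825.)

b = 3.15 N·s/m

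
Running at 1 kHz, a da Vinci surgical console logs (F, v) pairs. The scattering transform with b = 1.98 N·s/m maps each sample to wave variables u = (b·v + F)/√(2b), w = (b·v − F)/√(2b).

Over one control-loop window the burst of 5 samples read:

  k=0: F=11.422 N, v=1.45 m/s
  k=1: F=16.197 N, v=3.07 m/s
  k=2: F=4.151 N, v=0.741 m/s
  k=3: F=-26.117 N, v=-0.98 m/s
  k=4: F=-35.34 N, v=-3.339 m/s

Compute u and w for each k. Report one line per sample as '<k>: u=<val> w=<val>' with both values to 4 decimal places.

0: u=7.1825 w=-4.2970
1: u=11.1939 w=-5.0847
2: u=2.8232 w=-1.3487
3: u=-14.0994 w=12.1492
4: u=-21.0813 w=14.4368

k=0: b·v=1.98×1.45=2.8710; √(2b)=1.9900; u=(2.8710+11.422)/1.9900=7.1825, w=(2.8710−11.422)/1.9900=-4.2970
k=1: b·v=1.98×3.07=6.0786; √(2b)=1.9900; u=(6.0786+16.197)/1.9900=11.1939, w=(6.0786−16.197)/1.9900=-5.0847
k=2: b·v=1.98×0.741=1.4672; √(2b)=1.9900; u=(1.4672+4.151)/1.9900=2.8232, w=(1.4672−4.151)/1.9900=-1.3487
k=3: b·v=1.98×(-0.98)=-1.9404; √(2b)=1.9900; u=(-1.9404+(-26.117))/1.9900=-14.0994, w=(-1.9404−(-26.117))/1.9900=12.1492
k=4: b·v=1.98×(-3.339)=-6.6112; √(2b)=1.9900; u=(-6.6112+(-35.34))/1.9900=-21.0813, w=(-6.6112−(-35.34))/1.9900=14.4368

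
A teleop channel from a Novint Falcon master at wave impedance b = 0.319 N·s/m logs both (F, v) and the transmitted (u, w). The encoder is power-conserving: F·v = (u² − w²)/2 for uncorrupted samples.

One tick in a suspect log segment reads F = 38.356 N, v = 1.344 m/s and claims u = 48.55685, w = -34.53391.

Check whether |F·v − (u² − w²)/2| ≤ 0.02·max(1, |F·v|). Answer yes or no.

no

F·v = 38.356×1.344 = 51.5505 W.
(u² − w²)/2 = (2357.7677 − 1192.5909)/2 = 582.5884 W.
|Δ| = 531.0379;  2% of max(1, |F·v|) = 1.0310.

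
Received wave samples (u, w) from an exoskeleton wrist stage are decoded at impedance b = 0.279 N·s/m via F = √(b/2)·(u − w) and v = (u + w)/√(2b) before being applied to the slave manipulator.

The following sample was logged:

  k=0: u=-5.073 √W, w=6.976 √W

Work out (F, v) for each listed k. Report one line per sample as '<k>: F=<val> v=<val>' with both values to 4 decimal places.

k=0: u−w=-12.0490, u+w=1.9030; √(b/2)=0.3735, √(2b)=0.7470; F=0.3735×(-12.049)=-4.5003, v=1.9030/0.7470=2.5475

0: F=-4.5003 v=2.5475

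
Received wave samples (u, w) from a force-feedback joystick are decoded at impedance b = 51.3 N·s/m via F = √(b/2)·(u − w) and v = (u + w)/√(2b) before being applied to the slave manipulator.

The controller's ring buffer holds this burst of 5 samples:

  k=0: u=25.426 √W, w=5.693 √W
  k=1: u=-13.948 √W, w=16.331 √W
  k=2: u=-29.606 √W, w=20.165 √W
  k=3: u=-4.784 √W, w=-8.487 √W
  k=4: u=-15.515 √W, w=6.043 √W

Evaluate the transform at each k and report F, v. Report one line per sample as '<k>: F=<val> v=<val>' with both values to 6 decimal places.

0: F=99.939414 v=3.072217
1: F=-153.350506 v=0.235261
2: F=-252.069356 v=-0.932061
3: F=18.754150 v=-1.310177
4: F=-109.182278 v=-0.935121

k=0: u−w=19.733000, u+w=31.119000; √(b/2)=5.064583, √(2b)=10.129166; F=5.064583×19.733=99.939414, v=31.119000/10.129166=3.072217
k=1: u−w=-30.279000, u+w=2.383000; √(b/2)=5.064583, √(2b)=10.129166; F=5.064583×(-30.279)=-153.350506, v=2.383000/10.129166=0.235261
k=2: u−w=-49.771000, u+w=-9.441000; √(b/2)=5.064583, √(2b)=10.129166; F=5.064583×(-49.771)=-252.069356, v=-9.441000/10.129166=-0.932061
k=3: u−w=3.703000, u+w=-13.271000; √(b/2)=5.064583, √(2b)=10.129166; F=5.064583×3.703=18.754150, v=-13.271000/10.129166=-1.310177
k=4: u−w=-21.558000, u+w=-9.472000; √(b/2)=5.064583, √(2b)=10.129166; F=5.064583×(-21.558)=-109.182278, v=-9.472000/10.129166=-0.935121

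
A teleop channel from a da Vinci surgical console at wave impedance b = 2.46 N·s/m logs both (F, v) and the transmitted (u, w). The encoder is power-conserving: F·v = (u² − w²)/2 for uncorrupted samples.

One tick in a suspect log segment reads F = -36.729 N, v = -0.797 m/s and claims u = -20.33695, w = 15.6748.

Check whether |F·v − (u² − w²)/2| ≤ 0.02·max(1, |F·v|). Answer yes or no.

F·v = (-36.729)×(-0.797) = 29.2730 W.
(u² − w²)/2 = (413.5915 − 245.6994)/2 = 83.9461 W.
|Δ| = 54.6731;  2% of max(1, |F·v|) = 0.5855.

no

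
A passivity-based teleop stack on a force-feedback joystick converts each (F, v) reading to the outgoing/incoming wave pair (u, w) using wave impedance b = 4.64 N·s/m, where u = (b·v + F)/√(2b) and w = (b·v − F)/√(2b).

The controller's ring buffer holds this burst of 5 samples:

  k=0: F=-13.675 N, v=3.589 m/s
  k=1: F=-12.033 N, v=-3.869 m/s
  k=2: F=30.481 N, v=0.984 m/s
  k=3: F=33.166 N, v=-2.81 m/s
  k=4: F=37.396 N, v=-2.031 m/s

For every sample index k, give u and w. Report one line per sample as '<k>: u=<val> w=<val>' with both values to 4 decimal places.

0: u=0.9776 w=9.9556
1: u=-9.8431 w=-1.9431
2: u=11.5047 w=-8.5071
3: u=6.6072 w=-15.1673
4: u=9.1823 w=-15.3694

k=0: b·v=4.64×3.589=16.6530; √(2b)=3.0463; u=(16.6530+(-13.675))/3.0463=0.9776, w=(16.6530−(-13.675))/3.0463=9.9556
k=1: b·v=4.64×(-3.869)=-17.9522; √(2b)=3.0463; u=(-17.9522+(-12.033))/3.0463=-9.8431, w=(-17.9522−(-12.033))/3.0463=-1.9431
k=2: b·v=4.64×0.984=4.5658; √(2b)=3.0463; u=(4.5658+30.481)/3.0463=11.5047, w=(4.5658−30.481)/3.0463=-8.5071
k=3: b·v=4.64×(-2.81)=-13.0384; √(2b)=3.0463; u=(-13.0384+33.166)/3.0463=6.6072, w=(-13.0384−33.166)/3.0463=-15.1673
k=4: b·v=4.64×(-2.031)=-9.4238; √(2b)=3.0463; u=(-9.4238+37.396)/3.0463=9.1823, w=(-9.4238−37.396)/3.0463=-15.3694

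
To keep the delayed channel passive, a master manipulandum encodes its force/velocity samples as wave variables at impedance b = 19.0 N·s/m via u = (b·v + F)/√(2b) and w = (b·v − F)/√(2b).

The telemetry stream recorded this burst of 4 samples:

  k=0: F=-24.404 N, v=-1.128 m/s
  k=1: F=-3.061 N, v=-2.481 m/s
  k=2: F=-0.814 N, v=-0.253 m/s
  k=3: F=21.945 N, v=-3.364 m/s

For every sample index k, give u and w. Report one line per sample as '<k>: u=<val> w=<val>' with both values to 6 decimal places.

k=0: b·v=19.0×(-1.128)=-21.432000; √(2b)=6.164414; u=(-21.432000+(-24.404))/6.164414=-7.435581, w=(-21.432000−(-24.404))/6.164414=0.482122
k=1: b·v=19.0×(-2.481)=-47.139000; √(2b)=6.164414; u=(-47.139000+(-3.061))/6.164414=-8.143515, w=(-47.139000−(-3.061))/6.164414=-7.150396
k=2: b·v=19.0×(-0.253)=-4.807000; √(2b)=6.164414; u=(-4.807000+(-0.814))/6.164414=-0.911847, w=(-4.807000−(-0.814))/6.164414=-0.647750
k=3: b·v=19.0×(-3.364)=-63.916000; √(2b)=6.164414; u=(-63.916000+21.945)/6.164414=-6.808595, w=(-63.916000−21.945)/6.164414=-13.928493

0: u=-7.435581 w=0.482122
1: u=-8.143515 w=-7.150396
2: u=-0.911847 w=-0.647750
3: u=-6.808595 w=-13.928493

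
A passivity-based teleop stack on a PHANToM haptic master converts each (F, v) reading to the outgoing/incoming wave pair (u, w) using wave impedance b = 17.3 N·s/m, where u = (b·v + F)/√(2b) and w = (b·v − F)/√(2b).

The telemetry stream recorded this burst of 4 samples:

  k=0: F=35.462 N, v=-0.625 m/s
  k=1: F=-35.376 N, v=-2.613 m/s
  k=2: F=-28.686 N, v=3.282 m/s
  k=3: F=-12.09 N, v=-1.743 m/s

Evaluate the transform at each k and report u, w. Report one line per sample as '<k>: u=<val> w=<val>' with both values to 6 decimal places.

k=0: b·v=17.3×(-0.625)=-10.812500; √(2b)=5.882176; u=(-10.812500+35.462)/5.882176=4.190541, w=(-10.812500−35.462)/5.882176=-7.866901
k=1: b·v=17.3×(-2.613)=-45.204900; √(2b)=5.882176; u=(-45.204900+(-35.376))/5.882176=-13.699164, w=(-45.204900−(-35.376))/5.882176=-1.670963
k=2: b·v=17.3×3.282=56.778600; √(2b)=5.882176; u=(56.778600+(-28.686))/5.882176=4.775885, w=(56.778600−(-28.686))/5.882176=14.529418
k=3: b·v=17.3×(-1.743)=-30.153900; √(2b)=5.882176; u=(-30.153900+(-12.09))/5.882176=-7.181678, w=(-30.153900−(-12.09))/5.882176=-3.070955

0: u=4.190541 w=-7.866901
1: u=-13.699164 w=-1.670963
2: u=4.775885 w=14.529418
3: u=-7.181678 w=-3.070955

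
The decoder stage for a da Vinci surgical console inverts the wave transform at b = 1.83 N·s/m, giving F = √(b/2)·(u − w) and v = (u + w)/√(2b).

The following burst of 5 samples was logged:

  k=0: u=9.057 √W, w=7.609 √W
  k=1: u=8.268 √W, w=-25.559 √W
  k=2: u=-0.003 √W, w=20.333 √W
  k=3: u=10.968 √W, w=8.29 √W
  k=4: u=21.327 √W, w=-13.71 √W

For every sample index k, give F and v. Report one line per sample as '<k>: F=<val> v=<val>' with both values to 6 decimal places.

k=0: u−w=1.448000, u+w=16.666000; √(b/2)=0.956556, √(2b)=1.913113; F=0.956556×1.448=1.385094, v=16.666000/1.913113=8.711458
k=1: u−w=33.827000, u+w=-17.291000; √(b/2)=0.956556, √(2b)=1.913113; F=0.956556×33.827=32.357431, v=-17.291000/1.913113=-9.038150
k=2: u−w=-20.336000, u+w=20.330000; √(b/2)=0.956556, √(2b)=1.913113; F=0.956556×(-20.336)=-19.452529, v=20.330000/1.913113=10.626661
k=3: u−w=2.678000, u+w=19.258000; √(b/2)=0.956556, √(2b)=1.913113; F=0.956556×2.678=2.561658, v=19.258000/1.913113=10.066318
k=4: u−w=35.037000, u+w=7.617000; √(b/2)=0.956556, √(2b)=1.913113; F=0.956556×35.037=33.514864, v=7.617000/1.913113=3.981470

0: F=1.385094 v=8.711458
1: F=32.357431 v=-9.038150
2: F=-19.452529 v=10.626661
3: F=2.561658 v=10.066318
4: F=33.514864 v=3.981470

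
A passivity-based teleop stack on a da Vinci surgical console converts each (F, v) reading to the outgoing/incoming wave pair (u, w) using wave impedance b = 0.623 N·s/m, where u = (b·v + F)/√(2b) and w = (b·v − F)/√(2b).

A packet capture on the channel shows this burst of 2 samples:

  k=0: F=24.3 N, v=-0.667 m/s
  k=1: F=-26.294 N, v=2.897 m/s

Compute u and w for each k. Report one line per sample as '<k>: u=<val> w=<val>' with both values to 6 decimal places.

0: u=21.397172 w=-22.141707
1: u=-21.938909 w=25.172667

k=0: b·v=0.623×(-0.667)=-0.415541; √(2b)=1.116244; u=(-0.415541+24.3)/1.116244=21.397172, w=(-0.415541−24.3)/1.116244=-22.141707
k=1: b·v=0.623×2.897=1.804831; √(2b)=1.116244; u=(1.804831+(-26.294))/1.116244=-21.938909, w=(1.804831−(-26.294))/1.116244=25.172667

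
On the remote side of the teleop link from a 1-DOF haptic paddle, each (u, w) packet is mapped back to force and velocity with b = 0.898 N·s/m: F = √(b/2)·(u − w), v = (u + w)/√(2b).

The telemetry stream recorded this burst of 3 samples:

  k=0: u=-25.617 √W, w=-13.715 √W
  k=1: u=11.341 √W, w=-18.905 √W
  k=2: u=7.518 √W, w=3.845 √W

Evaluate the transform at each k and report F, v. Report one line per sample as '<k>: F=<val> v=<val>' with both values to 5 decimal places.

0: F=-7.97523 v=-29.34897
1: F=20.26708 v=-5.64415
2: F=2.46118 v=8.47891

k=0: u−w=-11.90200, u+w=-39.33200; √(b/2)=0.67007, √(2b)=1.34015; F=0.67007×(-11.902)=-7.97523, v=-39.33200/1.34015=-29.34897
k=1: u−w=30.24600, u+w=-7.56400; √(b/2)=0.67007, √(2b)=1.34015; F=0.67007×30.246=20.26708, v=-7.56400/1.34015=-5.64415
k=2: u−w=3.67300, u+w=11.36300; √(b/2)=0.67007, √(2b)=1.34015; F=0.67007×3.673=2.46118, v=11.36300/1.34015=8.47891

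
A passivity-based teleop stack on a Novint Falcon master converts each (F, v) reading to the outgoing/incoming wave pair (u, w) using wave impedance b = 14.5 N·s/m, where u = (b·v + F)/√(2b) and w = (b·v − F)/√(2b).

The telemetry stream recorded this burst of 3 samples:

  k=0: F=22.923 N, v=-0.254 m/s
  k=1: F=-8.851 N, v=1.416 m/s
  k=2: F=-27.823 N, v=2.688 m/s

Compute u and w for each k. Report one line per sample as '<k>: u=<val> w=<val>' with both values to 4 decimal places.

0: u=3.5728 w=-4.9406
1: u=2.1691 w=5.4563
2: u=2.0711 w=12.4043

k=0: b·v=14.5×(-0.254)=-3.6830; √(2b)=5.3852; u=(-3.6830+22.923)/5.3852=3.5728, w=(-3.6830−22.923)/5.3852=-4.9406
k=1: b·v=14.5×1.416=20.5320; √(2b)=5.3852; u=(20.5320+(-8.851))/5.3852=2.1691, w=(20.5320−(-8.851))/5.3852=5.4563
k=2: b·v=14.5×2.688=38.9760; √(2b)=5.3852; u=(38.9760+(-27.823))/5.3852=2.0711, w=(38.9760−(-27.823))/5.3852=12.4043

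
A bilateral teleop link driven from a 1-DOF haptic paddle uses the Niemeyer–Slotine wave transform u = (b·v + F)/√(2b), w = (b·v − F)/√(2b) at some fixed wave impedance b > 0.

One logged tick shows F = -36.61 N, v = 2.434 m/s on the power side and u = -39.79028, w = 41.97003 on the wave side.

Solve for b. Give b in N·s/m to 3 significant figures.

u + w = 2.17975;  u + w = √(2b)·v, so √(2b) = 2.17975/2.434 = 0.89554.
b = (√(2b))²/2 = 0.80200/2 = 0.40100.
(Check via u − w = 2F/√(2b): u − w = -81.76031, 2F/√(2b) = -81.76051.)

b = 0.401 N·s/m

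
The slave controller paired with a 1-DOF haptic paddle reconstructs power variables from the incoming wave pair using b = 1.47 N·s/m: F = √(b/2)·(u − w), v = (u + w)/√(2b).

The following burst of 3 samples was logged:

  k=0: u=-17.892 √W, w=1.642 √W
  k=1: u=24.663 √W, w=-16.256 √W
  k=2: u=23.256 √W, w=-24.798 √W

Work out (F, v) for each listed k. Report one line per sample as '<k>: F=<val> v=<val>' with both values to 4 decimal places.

0: F=-16.7469 v=-9.4772
1: F=35.0807 v=4.9031
2: F=41.1977 v=-0.8993

k=0: u−w=-19.5340, u+w=-16.2500; √(b/2)=0.8573, √(2b)=1.7146; F=0.8573×(-19.534)=-16.7469, v=-16.2500/1.7146=-9.4772
k=1: u−w=40.9190, u+w=8.4070; √(b/2)=0.8573, √(2b)=1.7146; F=0.8573×40.919=35.0807, v=8.4070/1.7146=4.9031
k=2: u−w=48.0540, u+w=-1.5420; √(b/2)=0.8573, √(2b)=1.7146; F=0.8573×48.054=41.1977, v=-1.5420/1.7146=-0.8993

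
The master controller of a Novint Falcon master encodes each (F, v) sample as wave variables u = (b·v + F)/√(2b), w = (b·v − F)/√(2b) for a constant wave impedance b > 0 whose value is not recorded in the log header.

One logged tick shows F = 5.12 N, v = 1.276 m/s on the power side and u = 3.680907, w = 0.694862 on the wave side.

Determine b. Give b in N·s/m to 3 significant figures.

u + w = 4.375769;  u + w = √(2b)·v, so √(2b) = 4.375769/1.276 = 3.429286.
b = (√(2b))²/2 = 11.760003/2 = 5.880001.
(Check via u − w = 2F/√(2b): u − w = 2.986045, 2F/√(2b) = 2.986044.)

b = 5.88 N·s/m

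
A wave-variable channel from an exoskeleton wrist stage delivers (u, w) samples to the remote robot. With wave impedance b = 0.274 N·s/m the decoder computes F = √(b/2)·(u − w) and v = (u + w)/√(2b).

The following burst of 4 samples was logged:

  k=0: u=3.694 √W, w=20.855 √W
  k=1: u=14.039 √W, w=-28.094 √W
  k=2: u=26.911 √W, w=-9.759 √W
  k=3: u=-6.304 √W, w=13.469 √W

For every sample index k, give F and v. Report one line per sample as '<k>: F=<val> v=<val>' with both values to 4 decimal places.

k=0: u−w=-17.1610, u+w=24.5490; √(b/2)=0.3701, √(2b)=0.7403; F=0.3701×(-17.161)=-6.3519, v=24.5490/0.7403=33.1622
k=1: u−w=42.1330, u+w=-14.0550; √(b/2)=0.3701, √(2b)=0.7403; F=0.3701×42.133=15.5949, v=-14.0550/0.7403=-18.9863
k=2: u−w=36.6700, u+w=17.1520; √(b/2)=0.3701, √(2b)=0.7403; F=0.3701×36.67=13.5729, v=17.1520/0.7403=23.1699
k=3: u−w=-19.7730, u+w=7.1650; √(b/2)=0.3701, √(2b)=0.7403; F=0.3701×(-19.773)=-7.3187, v=7.1650/0.7403=9.6789

0: F=-6.3519 v=33.1622
1: F=15.5949 v=-18.9863
2: F=13.5729 v=23.1699
3: F=-7.3187 v=9.6789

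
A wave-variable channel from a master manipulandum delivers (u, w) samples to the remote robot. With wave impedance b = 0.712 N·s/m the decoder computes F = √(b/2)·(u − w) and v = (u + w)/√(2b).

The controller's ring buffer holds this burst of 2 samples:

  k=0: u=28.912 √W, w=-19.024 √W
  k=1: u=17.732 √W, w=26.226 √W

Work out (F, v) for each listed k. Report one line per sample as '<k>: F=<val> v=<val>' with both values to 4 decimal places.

0: F=28.6014 v=8.2862
1: F=-5.0680 v=36.8369

k=0: u−w=47.9360, u+w=9.8880; √(b/2)=0.5967, √(2b)=1.1933; F=0.5967×47.936=28.6014, v=9.8880/1.1933=8.2862
k=1: u−w=-8.4940, u+w=43.9580; √(b/2)=0.5967, √(2b)=1.1933; F=0.5967×(-8.494)=-5.0680, v=43.9580/1.1933=36.8369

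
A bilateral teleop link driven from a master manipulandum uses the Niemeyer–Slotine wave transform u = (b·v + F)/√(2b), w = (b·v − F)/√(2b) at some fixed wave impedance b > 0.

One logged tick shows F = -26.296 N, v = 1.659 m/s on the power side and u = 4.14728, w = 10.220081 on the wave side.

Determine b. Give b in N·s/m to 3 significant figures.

u + w = 14.367361;  u + w = √(2b)·v, so √(2b) = 14.367361/1.659 = 8.660254.
b = (√(2b))²/2 = 74.999995/2 = 37.499998.
(Check via u − w = 2F/√(2b): u − w = -6.072801, 2F/√(2b) = -6.072801.)

b = 37.5 N·s/m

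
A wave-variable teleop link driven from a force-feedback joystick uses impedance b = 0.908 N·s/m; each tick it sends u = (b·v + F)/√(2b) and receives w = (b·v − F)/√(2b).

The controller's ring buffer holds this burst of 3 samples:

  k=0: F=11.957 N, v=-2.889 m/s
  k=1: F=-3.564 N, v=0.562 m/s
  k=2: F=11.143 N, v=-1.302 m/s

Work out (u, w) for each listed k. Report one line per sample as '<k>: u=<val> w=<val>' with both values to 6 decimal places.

k=0: b·v=0.908×(-2.889)=-2.623212; √(2b)=1.347590; u=(-2.623212+11.957)/1.347590=6.926279, w=(-2.623212−11.957)/1.347590=-10.819468
k=1: b·v=0.908×0.562=0.510296; √(2b)=1.347590; u=(0.510296+(-3.564))/1.347590=-2.266048, w=(0.510296−(-3.564))/1.347590=3.023393
k=2: b·v=0.908×(-1.302)=-1.182216; √(2b)=1.347590; u=(-1.182216+11.143)/1.347590=7.391551, w=(-1.182216−11.143)/1.347590=-9.146114

0: u=6.926279 w=-10.819468
1: u=-2.266048 w=3.023393
2: u=7.391551 w=-9.146114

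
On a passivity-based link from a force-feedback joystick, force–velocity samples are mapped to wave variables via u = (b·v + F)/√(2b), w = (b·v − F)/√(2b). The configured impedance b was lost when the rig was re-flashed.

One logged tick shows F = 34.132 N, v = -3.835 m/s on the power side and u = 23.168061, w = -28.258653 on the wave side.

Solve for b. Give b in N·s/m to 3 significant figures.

b = 0.881 N·s/m

u + w = -5.090592;  u + w = √(2b)·v, so √(2b) = -5.090592/(-3.835) = 1.327403.
b = (√(2b))²/2 = 1.762000/2 = 0.881000.
(Check via u − w = 2F/√(2b): u − w = 51.426714, 2F/√(2b) = 51.426718.)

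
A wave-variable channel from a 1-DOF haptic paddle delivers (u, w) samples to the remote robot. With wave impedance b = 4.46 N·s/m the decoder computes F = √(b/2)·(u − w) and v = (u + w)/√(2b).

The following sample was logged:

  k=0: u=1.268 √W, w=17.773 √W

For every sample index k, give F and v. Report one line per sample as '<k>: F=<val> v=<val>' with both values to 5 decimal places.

0: F=-24.64722 v=6.37540

k=0: u−w=-16.50500, u+w=19.04100; √(b/2)=1.49332, √(2b)=2.98664; F=1.49332×(-16.505)=-24.64722, v=19.04100/2.98664=6.37540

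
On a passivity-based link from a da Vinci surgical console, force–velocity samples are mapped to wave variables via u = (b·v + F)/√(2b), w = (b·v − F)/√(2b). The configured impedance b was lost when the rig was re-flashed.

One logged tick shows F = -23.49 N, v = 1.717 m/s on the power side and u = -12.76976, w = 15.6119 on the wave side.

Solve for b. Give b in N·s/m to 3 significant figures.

u + w = 2.8421;  u + w = √(2b)·v, so √(2b) = 2.8421/1.717 = 1.6553.
b = (√(2b))²/2 = 2.7400/2 = 1.3700.
(Check via u − w = 2F/√(2b): u − w = -28.3817, 2F/√(2b) = -28.3817.)

b = 1.37 N·s/m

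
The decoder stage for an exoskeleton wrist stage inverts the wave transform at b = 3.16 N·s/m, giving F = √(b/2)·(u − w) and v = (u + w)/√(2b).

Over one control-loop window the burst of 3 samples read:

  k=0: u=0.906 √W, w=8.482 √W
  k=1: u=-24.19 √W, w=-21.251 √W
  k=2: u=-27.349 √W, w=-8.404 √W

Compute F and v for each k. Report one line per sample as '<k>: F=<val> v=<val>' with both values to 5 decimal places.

0: F=-9.52288 v=3.73435
1: F=-3.69427 v=-18.07546
2: F=-23.81350 v=-14.22178

k=0: u−w=-7.57600, u+w=9.38800; √(b/2)=1.25698, √(2b)=2.51396; F=1.25698×(-7.576)=-9.52288, v=9.38800/2.51396=3.73435
k=1: u−w=-2.93900, u+w=-45.44100; √(b/2)=1.25698, √(2b)=2.51396; F=1.25698×(-2.939)=-3.69427, v=-45.44100/2.51396=-18.07546
k=2: u−w=-18.94500, u+w=-35.75300; √(b/2)=1.25698, √(2b)=2.51396; F=1.25698×(-18.945)=-23.81350, v=-35.75300/2.51396=-14.22178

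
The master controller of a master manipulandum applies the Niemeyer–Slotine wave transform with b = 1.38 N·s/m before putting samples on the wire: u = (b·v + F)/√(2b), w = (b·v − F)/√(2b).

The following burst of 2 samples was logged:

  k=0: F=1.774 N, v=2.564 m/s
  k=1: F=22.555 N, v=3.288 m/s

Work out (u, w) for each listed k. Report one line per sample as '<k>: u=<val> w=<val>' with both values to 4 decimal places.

0: u=3.1976 w=1.0620
1: u=16.3077 w=-10.8453

k=0: b·v=1.38×2.564=3.5383; √(2b)=1.6613; u=(3.5383+1.774)/1.6613=3.1976, w=(3.5383−1.774)/1.6613=1.0620
k=1: b·v=1.38×3.288=4.5374; √(2b)=1.6613; u=(4.5374+22.555)/1.6613=16.3077, w=(4.5374−22.555)/1.6613=-10.8453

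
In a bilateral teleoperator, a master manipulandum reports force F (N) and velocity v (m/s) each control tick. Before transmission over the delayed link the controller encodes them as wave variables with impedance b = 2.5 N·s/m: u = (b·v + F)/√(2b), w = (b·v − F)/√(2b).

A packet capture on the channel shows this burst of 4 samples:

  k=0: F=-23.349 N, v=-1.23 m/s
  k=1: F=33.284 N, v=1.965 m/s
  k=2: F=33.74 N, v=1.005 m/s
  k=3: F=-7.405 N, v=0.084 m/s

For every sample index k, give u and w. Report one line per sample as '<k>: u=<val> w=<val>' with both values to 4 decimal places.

k=0: b·v=2.5×(-1.23)=-3.0750; √(2b)=2.2361; u=(-3.0750+(-23.349))/2.2361=-11.8172, w=(-3.0750−(-23.349))/2.2361=9.0668
k=1: b·v=2.5×1.965=4.9125; √(2b)=2.2361; u=(4.9125+33.284)/2.2361=17.0820, w=(4.9125−33.284)/2.2361=-12.6881
k=2: b·v=2.5×1.005=2.5125; √(2b)=2.2361; u=(2.5125+33.74)/2.2361=16.2126, w=(2.5125−33.74)/2.2361=-13.9654
k=3: b·v=2.5×0.084=0.2100; √(2b)=2.2361; u=(0.2100+(-7.405))/2.2361=-3.2177, w=(0.2100−(-7.405))/2.2361=3.4055

0: u=-11.8172 w=9.0668
1: u=17.0820 w=-12.6881
2: u=16.2126 w=-13.9654
3: u=-3.2177 w=3.4055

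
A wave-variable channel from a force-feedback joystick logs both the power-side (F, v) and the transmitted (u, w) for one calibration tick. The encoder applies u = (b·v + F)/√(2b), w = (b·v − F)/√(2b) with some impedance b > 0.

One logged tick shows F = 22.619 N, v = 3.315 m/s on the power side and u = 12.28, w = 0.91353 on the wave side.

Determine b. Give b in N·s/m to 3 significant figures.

u + w = 13.1935;  u + w = √(2b)·v, so √(2b) = 13.1935/3.315 = 3.9799.
b = (√(2b))²/2 = 15.8400/2 = 7.9200.
(Check via u − w = 2F/√(2b): u − w = 11.3665, 2F/√(2b) = 11.3665.)

b = 7.92 N·s/m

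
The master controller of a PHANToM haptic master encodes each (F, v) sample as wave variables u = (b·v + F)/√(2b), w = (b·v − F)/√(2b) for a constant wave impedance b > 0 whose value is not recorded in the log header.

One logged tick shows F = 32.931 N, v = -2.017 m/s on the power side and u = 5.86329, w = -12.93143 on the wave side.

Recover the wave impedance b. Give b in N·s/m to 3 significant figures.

u + w = -7.06814;  u + w = √(2b)·v, so √(2b) = -7.06814/(-2.017) = 3.50428.
b = (√(2b))²/2 = 12.28000/2 = 6.14000.
(Check via u − w = 2F/√(2b): u − w = 18.79472, 2F/√(2b) = 18.79471.)

b = 6.14 N·s/m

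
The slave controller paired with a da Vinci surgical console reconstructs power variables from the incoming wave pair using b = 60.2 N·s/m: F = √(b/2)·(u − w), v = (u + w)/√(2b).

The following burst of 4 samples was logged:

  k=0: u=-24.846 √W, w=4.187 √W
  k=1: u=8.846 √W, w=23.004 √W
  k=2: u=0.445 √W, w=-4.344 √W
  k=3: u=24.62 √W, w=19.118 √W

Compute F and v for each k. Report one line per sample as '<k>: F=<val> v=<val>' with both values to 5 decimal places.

k=0: u−w=-29.03300, u+w=-20.65900; √(b/2)=5.48635, √(2b)=10.97269; F=5.48635×(-29.033)=-159.28510, v=-20.65900/10.97269=-1.88276
k=1: u−w=-14.15800, u+w=31.85000; √(b/2)=5.48635, √(2b)=10.97269; F=5.48635×(-14.158)=-77.67570, v=31.85000/10.97269=2.90266
k=2: u−w=4.78900, u+w=-3.89900; √(b/2)=5.48635, √(2b)=10.97269; F=5.48635×4.789=26.27411, v=-3.89900/10.97269=-0.35534
k=3: u−w=5.50200, u+w=43.73800; √(b/2)=5.48635, √(2b)=10.97269; F=5.48635×5.502=30.18588, v=43.73800/10.97269=3.98608

0: F=-159.28510 v=-1.88276
1: F=-77.67570 v=2.90266
2: F=26.27411 v=-0.35534
3: F=30.18588 v=3.98608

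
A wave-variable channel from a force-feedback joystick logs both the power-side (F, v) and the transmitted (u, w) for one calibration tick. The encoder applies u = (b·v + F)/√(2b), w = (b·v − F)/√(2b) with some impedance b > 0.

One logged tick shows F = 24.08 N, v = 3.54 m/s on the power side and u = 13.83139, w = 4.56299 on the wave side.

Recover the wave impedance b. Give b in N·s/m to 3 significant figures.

u + w = 18.39438;  u + w = √(2b)·v, so √(2b) = 18.39438/3.54 = 5.19615.
b = (√(2b))²/2 = 27.00000/2 = 13.50000.
(Check via u − w = 2F/√(2b): u − w = 9.26840, 2F/√(2b) = 9.26840.)

b = 13.5 N·s/m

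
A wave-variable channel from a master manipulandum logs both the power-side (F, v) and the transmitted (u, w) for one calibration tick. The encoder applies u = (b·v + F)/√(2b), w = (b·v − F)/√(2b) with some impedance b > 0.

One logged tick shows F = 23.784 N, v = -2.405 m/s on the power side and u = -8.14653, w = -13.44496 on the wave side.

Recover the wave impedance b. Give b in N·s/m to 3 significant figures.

u + w = -21.59149;  u + w = √(2b)·v, so √(2b) = -21.59149/(-2.405) = 8.97775.
b = (√(2b))²/2 = 80.60000/2 = 40.30000.
(Check via u − w = 2F/√(2b): u − w = 5.29843, 2F/√(2b) = 5.29843.)

b = 40.3 N·s/m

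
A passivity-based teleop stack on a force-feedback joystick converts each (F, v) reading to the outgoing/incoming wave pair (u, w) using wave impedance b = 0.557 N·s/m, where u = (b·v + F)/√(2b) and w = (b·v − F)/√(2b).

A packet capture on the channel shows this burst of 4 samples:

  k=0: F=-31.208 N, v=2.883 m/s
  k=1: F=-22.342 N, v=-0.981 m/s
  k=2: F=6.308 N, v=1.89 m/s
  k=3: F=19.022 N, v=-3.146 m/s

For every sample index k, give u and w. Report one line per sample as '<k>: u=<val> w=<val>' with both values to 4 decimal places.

k=0: b·v=0.557×2.883=1.6058; √(2b)=1.0555; u=(1.6058+(-31.208))/1.0555=-28.0466, w=(1.6058−(-31.208))/1.0555=31.0895
k=1: b·v=0.557×(-0.981)=-0.5464; √(2b)=1.0555; u=(-0.5464+(-22.342))/1.0555=-21.6857, w=(-0.5464−(-22.342))/1.0555=20.6503
k=2: b·v=0.557×1.89=1.0527; √(2b)=1.0555; u=(1.0527+6.308)/1.0555=6.9739, w=(1.0527−6.308)/1.0555=-4.9791
k=3: b·v=0.557×(-3.146)=-1.7523; √(2b)=1.0555; u=(-1.7523+19.022)/1.0555=16.3622, w=(-1.7523−19.022)/1.0555=-19.6827

0: u=-28.0466 w=31.0895
1: u=-21.6857 w=20.6503
2: u=6.9739 w=-4.9791
3: u=16.3622 w=-19.6827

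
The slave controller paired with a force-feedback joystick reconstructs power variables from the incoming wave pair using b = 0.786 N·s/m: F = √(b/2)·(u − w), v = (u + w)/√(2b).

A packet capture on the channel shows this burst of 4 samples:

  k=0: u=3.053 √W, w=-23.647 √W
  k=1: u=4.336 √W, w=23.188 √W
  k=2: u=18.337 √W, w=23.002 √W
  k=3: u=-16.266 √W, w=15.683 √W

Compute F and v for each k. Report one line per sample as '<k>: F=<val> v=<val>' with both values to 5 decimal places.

k=0: u−w=26.70000, u+w=-20.59400; √(b/2)=0.62690, √(2b)=1.25379; F=0.62690×26.7=16.73815, v=-20.59400/1.25379=-16.42534
k=1: u−w=-18.85200, u+w=27.52400; √(b/2)=0.62690, √(2b)=1.25379; F=0.62690×(-18.852)=-11.81826, v=27.52400/1.25379=21.95257
k=2: u−w=-4.66500, u+w=41.33900; √(b/2)=0.62690, √(2b)=1.25379; F=0.62690×(-4.665)=-2.92448, v=41.33900/1.25379=32.97112
k=3: u−w=-31.94900, u+w=-0.58300; √(b/2)=0.62690, √(2b)=1.25379; F=0.62690×(-31.949)=-20.02874, v=-0.58300/1.25379=-0.46499

0: F=16.73815 v=-16.42534
1: F=-11.81826 v=21.95257
2: F=-2.92448 v=32.97112
3: F=-20.02874 v=-0.46499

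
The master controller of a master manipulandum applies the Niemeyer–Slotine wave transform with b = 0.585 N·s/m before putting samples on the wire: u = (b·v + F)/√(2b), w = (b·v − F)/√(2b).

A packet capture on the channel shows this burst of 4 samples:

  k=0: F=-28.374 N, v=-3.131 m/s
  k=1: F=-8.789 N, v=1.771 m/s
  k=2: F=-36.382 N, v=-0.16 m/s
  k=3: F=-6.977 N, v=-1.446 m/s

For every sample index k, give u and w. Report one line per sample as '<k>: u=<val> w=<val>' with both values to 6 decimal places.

0: u=-27.925119 w=24.538425
1: u=-7.167619 w=9.083248
2: u=-33.721704 w=33.548638
3: u=-7.232283 w=5.668195

k=0: b·v=0.585×(-3.131)=-1.831635; √(2b)=1.081665; u=(-1.831635+(-28.374))/1.081665=-27.925119, w=(-1.831635−(-28.374))/1.081665=24.538425
k=1: b·v=0.585×1.771=1.036035; √(2b)=1.081665; u=(1.036035+(-8.789))/1.081665=-7.167619, w=(1.036035−(-8.789))/1.081665=9.083248
k=2: b·v=0.585×(-0.16)=-0.093600; √(2b)=1.081665; u=(-0.093600+(-36.382))/1.081665=-33.721704, w=(-0.093600−(-36.382))/1.081665=33.548638
k=3: b·v=0.585×(-1.446)=-0.845910; √(2b)=1.081665; u=(-0.845910+(-6.977))/1.081665=-7.232283, w=(-0.845910−(-6.977))/1.081665=5.668195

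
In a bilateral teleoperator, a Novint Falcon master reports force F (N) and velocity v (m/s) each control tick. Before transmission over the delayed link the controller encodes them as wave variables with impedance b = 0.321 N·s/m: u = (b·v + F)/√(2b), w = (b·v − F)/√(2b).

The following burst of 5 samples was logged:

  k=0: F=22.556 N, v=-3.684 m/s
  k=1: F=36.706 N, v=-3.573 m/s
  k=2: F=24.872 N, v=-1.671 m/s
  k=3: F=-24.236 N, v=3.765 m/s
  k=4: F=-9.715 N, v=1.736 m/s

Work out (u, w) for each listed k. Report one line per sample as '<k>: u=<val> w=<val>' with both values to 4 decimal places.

k=0: b·v=0.321×(-3.684)=-1.1826; √(2b)=0.8012; u=(-1.1826+22.556)/0.8012=26.6751, w=(-1.1826−22.556)/0.8012=-29.6269
k=1: b·v=0.321×(-3.573)=-1.1469; √(2b)=0.8012; u=(-1.1469+36.706)/0.8012=44.3795, w=(-1.1469−36.706)/0.8012=-47.2424
k=2: b·v=0.321×(-1.671)=-0.5364; √(2b)=0.8012; u=(-0.5364+24.872)/0.8012=30.3721, w=(-0.5364−24.872)/0.8012=-31.7110
k=3: b·v=0.321×3.765=1.2086; √(2b)=0.8012; u=(1.2086+(-24.236))/0.8012=-28.7394, w=(1.2086−(-24.236))/0.8012=31.7561
k=4: b·v=0.321×1.736=0.5573; √(2b)=0.8012; u=(0.5573+(-9.715))/0.8012=-11.4293, w=(0.5573−(-9.715))/0.8012=12.8203

0: u=26.6751 w=-29.6269
1: u=44.3795 w=-47.2424
2: u=30.3721 w=-31.7110
3: u=-28.7394 w=31.7561
4: u=-11.4293 w=12.8203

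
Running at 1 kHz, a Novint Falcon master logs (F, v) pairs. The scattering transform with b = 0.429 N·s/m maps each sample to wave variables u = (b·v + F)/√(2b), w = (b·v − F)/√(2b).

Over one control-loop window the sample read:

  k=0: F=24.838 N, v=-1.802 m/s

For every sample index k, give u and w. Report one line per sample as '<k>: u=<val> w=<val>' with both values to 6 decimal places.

k=0: b·v=0.429×(-1.802)=-0.773058; √(2b)=0.926283; u=(-0.773058+24.838)/0.926283=25.980121, w=(-0.773058−24.838)/0.926283=-27.649283

0: u=25.980121 w=-27.649283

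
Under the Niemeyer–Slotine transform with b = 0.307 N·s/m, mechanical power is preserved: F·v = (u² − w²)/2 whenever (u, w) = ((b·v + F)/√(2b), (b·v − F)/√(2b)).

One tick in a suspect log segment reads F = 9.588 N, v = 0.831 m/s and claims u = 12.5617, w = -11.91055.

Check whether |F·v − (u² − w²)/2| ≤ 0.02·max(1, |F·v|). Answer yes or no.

yes

F·v = 9.588×0.831 = 7.9676 W.
(u² − w²)/2 = (157.7963 − 141.8612)/2 = 7.9676 W.
|Δ| = 0.0001;  2% of max(1, |F·v|) = 0.1594.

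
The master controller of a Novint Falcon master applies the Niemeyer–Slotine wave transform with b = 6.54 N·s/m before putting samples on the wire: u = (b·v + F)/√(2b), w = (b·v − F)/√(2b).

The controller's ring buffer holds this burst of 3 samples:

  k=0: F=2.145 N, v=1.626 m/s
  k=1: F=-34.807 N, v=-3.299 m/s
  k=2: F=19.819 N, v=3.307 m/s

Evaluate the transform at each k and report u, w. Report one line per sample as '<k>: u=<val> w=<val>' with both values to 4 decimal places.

0: u=3.5334 w=2.3472
1: u=-15.5898 w=3.6585
2: u=11.4601 w=0.5001

k=0: b·v=6.54×1.626=10.6340; √(2b)=3.6166; u=(10.6340+2.145)/3.6166=3.5334, w=(10.6340−2.145)/3.6166=2.3472
k=1: b·v=6.54×(-3.299)=-21.5755; √(2b)=3.6166; u=(-21.5755+(-34.807))/3.6166=-15.5898, w=(-21.5755−(-34.807))/3.6166=3.6585
k=2: b·v=6.54×3.307=21.6278; √(2b)=3.6166; u=(21.6278+19.819)/3.6166=11.4601, w=(21.6278−19.819)/3.6166=0.5001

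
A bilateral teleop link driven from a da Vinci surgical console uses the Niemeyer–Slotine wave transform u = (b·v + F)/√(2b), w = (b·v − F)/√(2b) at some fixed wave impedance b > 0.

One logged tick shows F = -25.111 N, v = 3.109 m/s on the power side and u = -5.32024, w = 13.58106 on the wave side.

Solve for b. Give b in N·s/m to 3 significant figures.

u + w = 8.2608;  u + w = √(2b)·v, so √(2b) = 8.2608/3.109 = 2.6571.
b = (√(2b))²/2 = 7.0600/2 = 3.5300.
(Check via u − w = 2F/√(2b): u − w = -18.9013, 2F/√(2b) = -18.9013.)

b = 3.53 N·s/m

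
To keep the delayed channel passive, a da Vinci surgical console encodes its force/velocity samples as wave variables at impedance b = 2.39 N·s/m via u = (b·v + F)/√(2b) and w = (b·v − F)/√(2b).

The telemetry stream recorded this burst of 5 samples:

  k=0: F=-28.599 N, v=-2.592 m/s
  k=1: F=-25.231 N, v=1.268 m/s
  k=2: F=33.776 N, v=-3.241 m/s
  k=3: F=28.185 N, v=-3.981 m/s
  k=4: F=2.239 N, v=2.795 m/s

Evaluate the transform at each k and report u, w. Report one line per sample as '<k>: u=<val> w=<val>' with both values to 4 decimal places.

k=0: b·v=2.39×(-2.592)=-6.1949; √(2b)=2.1863; u=(-6.1949+(-28.599))/2.1863=-15.9144, w=(-6.1949−(-28.599))/2.1863=10.2474
k=1: b·v=2.39×1.268=3.0305; √(2b)=2.1863; u=(3.0305+(-25.231))/2.1863=-10.1543, w=(3.0305−(-25.231))/2.1863=12.9265
k=2: b·v=2.39×(-3.241)=-7.7460; √(2b)=2.1863; u=(-7.7460+33.776)/2.1863=11.9058, w=(-7.7460−33.776)/2.1863=-18.9917
k=3: b·v=2.39×(-3.981)=-9.5146; √(2b)=2.1863; u=(-9.5146+28.185)/2.1863=8.5396, w=(-9.5146−28.185)/2.1863=-17.2434
k=4: b·v=2.39×2.795=6.6801; √(2b)=2.1863; u=(6.6801+2.239)/2.1863=4.0795, w=(6.6801−2.239)/2.1863=2.0313

0: u=-15.9144 w=10.2474
1: u=-10.1543 w=12.9265
2: u=11.9058 w=-18.9917
3: u=8.5396 w=-17.2434
4: u=4.0795 w=2.0313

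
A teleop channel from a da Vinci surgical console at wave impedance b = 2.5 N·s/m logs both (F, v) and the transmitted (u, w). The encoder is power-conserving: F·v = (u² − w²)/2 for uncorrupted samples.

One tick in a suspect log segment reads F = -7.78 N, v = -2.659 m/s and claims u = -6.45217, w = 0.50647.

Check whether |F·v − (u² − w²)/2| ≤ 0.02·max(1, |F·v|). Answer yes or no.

yes

F·v = (-7.78)×(-2.659) = 20.6870 W.
(u² − w²)/2 = (41.6305 − 0.2565)/2 = 20.6870 W.
|Δ| = 0.0000;  2% of max(1, |F·v|) = 0.4137.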